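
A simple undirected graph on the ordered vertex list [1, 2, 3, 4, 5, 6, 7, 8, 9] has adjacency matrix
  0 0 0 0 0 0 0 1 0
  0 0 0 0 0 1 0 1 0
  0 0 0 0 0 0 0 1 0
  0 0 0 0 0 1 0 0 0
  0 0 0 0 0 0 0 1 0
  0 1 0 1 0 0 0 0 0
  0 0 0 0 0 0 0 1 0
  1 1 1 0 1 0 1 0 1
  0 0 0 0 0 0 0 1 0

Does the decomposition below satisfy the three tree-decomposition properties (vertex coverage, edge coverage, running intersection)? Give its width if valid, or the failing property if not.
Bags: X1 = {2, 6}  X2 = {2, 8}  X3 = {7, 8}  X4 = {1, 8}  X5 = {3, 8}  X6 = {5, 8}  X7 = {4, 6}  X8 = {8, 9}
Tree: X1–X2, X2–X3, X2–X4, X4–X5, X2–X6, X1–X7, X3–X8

Every vertex of G appears in some bag (union = {1, 2, 3, 4, 5, 6, 7, 8, 9}); every edge is covered by a bag; and for each vertex v the set of bags containing v is connected in the bag tree. The decomposition is therefore valid. The largest bag has 2 vertices, so the width is 1.

Yes; width 1.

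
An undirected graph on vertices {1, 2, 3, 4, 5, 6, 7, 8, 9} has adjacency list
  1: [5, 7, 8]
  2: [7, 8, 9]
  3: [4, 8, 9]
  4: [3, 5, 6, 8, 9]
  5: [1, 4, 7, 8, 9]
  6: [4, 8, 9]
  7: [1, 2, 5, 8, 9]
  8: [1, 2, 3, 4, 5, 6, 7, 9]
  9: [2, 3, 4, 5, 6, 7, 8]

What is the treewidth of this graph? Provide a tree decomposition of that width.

Every bag has size at most 4, so the width is 4 − 1 = 3 and tw(G) ≤ 3. For the lower bound, the 4 vertices {1, 5, 7, 8} are pairwise adjacent, and any tree decomposition puts a clique entirely inside one bag — forcing width ≥ 3. The upper and lower bounds meet at 3, so that is the treewidth.

Treewidth 3.
Bags: B1 = {5, 7, 8, 9}  B2 = {1, 5, 7, 8}  B3 = {2, 7, 8, 9}  B4 = {4, 5, 8, 9}  B5 = {3, 4, 8, 9}  B6 = {4, 6, 8, 9}
Tree: B1–B2, B1–B3, B1–B4, B4–B5, B5–B6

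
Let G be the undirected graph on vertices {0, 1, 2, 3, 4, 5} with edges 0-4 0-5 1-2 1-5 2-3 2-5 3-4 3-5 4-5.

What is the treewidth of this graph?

2

A width-2 tree decomposition is:
Bags: B1 = {3, 4, 5}  B2 = {2, 3, 5}  B3 = {0, 4, 5}  B4 = {1, 2, 5}
Tree: B1–B2, B1–B3, B2–B4
The largest bag has 3 vertices, giving width 2; this decomposition certifies tw(G) ≤ 2. On the other hand G contains the 3-clique {0, 4, 5}. A clique must lie in a single bag of any decomposition, so no decomposition can have width below 2. Hence tw(G) = 2 exactly.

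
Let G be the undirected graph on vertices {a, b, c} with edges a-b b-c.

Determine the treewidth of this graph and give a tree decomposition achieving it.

Treewidth 1.
Bags: B1 = {b, c}  B2 = {a, b}
Tree: B1–B2

The largest bag has 2 vertices, giving width 1; this decomposition certifies tw(G) ≤ 1. G has an edge, so its treewidth is at least 1. Combining the bounds, tw(G) = 1.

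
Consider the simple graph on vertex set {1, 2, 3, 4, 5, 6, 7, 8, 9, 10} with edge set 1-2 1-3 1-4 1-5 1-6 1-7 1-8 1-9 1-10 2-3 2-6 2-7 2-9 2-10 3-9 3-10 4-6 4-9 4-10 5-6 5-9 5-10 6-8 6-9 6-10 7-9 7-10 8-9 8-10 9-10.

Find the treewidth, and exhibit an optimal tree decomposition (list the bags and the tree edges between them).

Treewidth 4.
Bags: B1 = {1, 5, 6, 9, 10}  B2 = {1, 2, 6, 9, 10}  B3 = {1, 4, 6, 9, 10}  B4 = {1, 2, 3, 9, 10}  B5 = {1, 6, 8, 9, 10}  B6 = {1, 2, 7, 9, 10}
Tree: B1–B2, B1–B3, B2–B4, B2–B5, B2–B6

Every bag has size at most 5, so the width is 5 − 1 = 4 and tw(G) ≤ 4. On the other hand G contains the 5-clique {1, 2, 3, 9, 10}. A clique must lie in a single bag of any decomposition, so no decomposition can have width below 4. Therefore the treewidth is 4.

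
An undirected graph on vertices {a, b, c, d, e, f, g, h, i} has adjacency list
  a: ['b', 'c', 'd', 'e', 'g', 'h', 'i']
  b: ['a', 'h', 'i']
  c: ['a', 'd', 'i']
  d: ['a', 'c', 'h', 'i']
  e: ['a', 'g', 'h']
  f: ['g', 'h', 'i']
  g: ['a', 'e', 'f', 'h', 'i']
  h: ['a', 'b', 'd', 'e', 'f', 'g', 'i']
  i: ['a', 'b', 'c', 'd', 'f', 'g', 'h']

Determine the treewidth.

A width-3 tree decomposition is:
Bags: B1 = {a, g, h, i}  B2 = {a, e, g, h}  B3 = {f, g, h, i}  B4 = {a, b, h, i}  B5 = {a, d, h, i}  B6 = {a, c, d, i}
Tree: B1–B2, B1–B3, B1–B4, B4–B5, B5–B6
Every bag has size at most 4, so the width is 4 − 1 = 3 and tw(G) ≤ 3. Conversely, {a, e, g, h} is a clique of size 4, and the vertices of any clique must share a bag in every tree decomposition; so some bag has ≥ 4 vertices and tw(G) ≥ 3. Therefore the treewidth is 3.

3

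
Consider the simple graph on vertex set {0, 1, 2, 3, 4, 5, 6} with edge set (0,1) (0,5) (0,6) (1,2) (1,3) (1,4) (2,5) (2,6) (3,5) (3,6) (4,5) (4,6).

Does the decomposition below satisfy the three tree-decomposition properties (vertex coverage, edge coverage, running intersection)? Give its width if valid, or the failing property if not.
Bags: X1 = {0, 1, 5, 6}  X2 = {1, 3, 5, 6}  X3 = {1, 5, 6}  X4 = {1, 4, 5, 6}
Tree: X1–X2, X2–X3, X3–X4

A tree decomposition must satisfy three properties: every vertex lies in some bag; for every edge, both endpoints lie together in some bag; and for every vertex, the bags containing it form a connected subtree. Here vertex 2 appears in no bag, so the decomposition is invalid.

No — vertex 2 appears in no bag.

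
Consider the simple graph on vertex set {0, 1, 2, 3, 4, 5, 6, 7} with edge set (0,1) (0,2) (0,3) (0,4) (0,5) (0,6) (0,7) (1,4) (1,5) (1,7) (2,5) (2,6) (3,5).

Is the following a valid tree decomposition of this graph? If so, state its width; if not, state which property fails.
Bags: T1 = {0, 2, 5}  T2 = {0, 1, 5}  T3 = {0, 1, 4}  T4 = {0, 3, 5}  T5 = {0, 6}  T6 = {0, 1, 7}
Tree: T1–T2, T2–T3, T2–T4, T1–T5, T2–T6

No — edge (2,6) lies in no bag.

A tree decomposition must satisfy three properties: every vertex lies in some bag; for every edge, both endpoints lie together in some bag; and for every vertex, the bags containing it form a connected subtree. Here edge (2,6) lies in no bag, so the decomposition is invalid.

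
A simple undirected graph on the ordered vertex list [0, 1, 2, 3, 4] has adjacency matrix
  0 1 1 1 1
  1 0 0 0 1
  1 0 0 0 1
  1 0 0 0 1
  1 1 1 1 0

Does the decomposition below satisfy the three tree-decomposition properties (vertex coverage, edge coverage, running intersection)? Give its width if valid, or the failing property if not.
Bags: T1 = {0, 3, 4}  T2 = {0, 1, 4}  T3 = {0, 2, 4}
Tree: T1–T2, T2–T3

Yes; width 2.

Every vertex of G appears in some bag (union = {0, 1, 2, 3, 4}); every edge is covered by a bag; and for each vertex v the set of bags containing v is connected in the bag tree. The decomposition is therefore valid. The largest bag has 3 vertices, so the width is 2.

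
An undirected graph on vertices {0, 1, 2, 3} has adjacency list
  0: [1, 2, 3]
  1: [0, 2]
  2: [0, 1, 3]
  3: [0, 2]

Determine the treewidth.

A width-2 tree decomposition is:
Bags: B1 = {0, 2, 3}  B2 = {0, 1, 2}
Tree: B1–B2
Each bag holds 3 vertices, so the decomposition has width 2, which upper-bounds the treewidth. On the other hand G contains the 3-clique {0, 1, 2}. A clique must lie in a single bag of any decomposition, so no decomposition can have width below 2. Combining the bounds, tw(G) = 2.

2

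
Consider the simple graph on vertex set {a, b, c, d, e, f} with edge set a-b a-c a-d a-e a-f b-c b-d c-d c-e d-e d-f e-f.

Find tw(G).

A width-3 tree decomposition is:
Bags: B1 = {a, c, d, e}  B2 = {a, b, c, d}  B3 = {a, d, e, f}
Tree: B1–B2, B1–B3
The largest bag has 4 vertices, giving width 3; this decomposition certifies tw(G) ≤ 3. For the lower bound, the 4 vertices {a, c, d, e} are pairwise adjacent, and any tree decomposition puts a clique entirely inside one bag — forcing width ≥ 3. Combining the bounds, tw(G) = 3.

3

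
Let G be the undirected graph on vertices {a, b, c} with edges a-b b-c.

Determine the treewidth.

1

A width-1 tree decomposition is:
Bags: B1 = {a, b}  B2 = {b, c}
Tree: B1–B2
Each bag holds 2 vertices, so the decomposition has width 1, which upper-bounds the treewidth. Since G has at least one edge (e.g. b–a), it is not an edgeless graph, so tw(G) ≥ 1. The upper and lower bounds meet at 1, so that is the treewidth.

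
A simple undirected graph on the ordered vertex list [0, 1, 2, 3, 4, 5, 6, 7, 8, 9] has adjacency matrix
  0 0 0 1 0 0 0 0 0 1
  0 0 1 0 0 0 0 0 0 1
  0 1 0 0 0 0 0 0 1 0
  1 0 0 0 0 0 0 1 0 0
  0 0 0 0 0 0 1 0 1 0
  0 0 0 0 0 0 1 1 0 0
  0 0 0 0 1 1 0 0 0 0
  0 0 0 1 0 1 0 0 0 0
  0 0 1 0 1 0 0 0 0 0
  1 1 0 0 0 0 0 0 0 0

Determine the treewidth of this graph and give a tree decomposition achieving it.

Treewidth 2.
One optimal decomposition is:
Bags: B1 = {4, 6, 8}  B2 = {2, 6, 8}  B3 = {1, 2, 6}  B4 = {1, 6, 9}  B5 = {0, 6, 9}  B6 = {0, 3, 6}  B7 = {3, 6, 7}  B8 = {5, 6, 7}
Tree: B1–B2, B2–B3, B3–B4, B4–B5, B5–B6, B6–B7, B7–B8

Each bag holds 3 vertices, so the decomposition has width 2, which upper-bounds the treewidth. The edges 6–4–8–2–1–9–0–3–7–5–6 form a cycle, so G is not a tree and its treewidth is at least 2. Therefore the treewidth is 2.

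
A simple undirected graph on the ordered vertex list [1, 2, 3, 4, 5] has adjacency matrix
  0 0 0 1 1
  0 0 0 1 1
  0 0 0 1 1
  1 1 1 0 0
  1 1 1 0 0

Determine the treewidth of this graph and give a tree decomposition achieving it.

The largest bag has 3 vertices, giving width 2; this decomposition certifies tw(G) ≤ 2. For the lower bound, G contains the cycle 5–3–4–1–5, so G is not a forest; only forests have treewidth ≤ 1, hence tw(G) ≥ 2. The upper and lower bounds meet at 2, so that is the treewidth.

Treewidth 2.
Bags: B1 = {3, 4, 5}  B2 = {1, 4, 5}  B3 = {2, 4, 5}
Tree: B1–B2, B2–B3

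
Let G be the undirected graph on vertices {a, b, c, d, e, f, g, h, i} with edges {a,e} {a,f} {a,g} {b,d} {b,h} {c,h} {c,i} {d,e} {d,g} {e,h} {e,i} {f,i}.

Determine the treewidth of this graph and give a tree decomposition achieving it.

The largest bag has 4 vertices, giving width 3; this decomposition certifies tw(G) ≤ 3. For the lower bound: the 4 vertex sets {b,c,h}, {i}, {e}, {a,d,f,g} are disjoint, each induces a connected subgraph, and every pair is joined by at least one edge of G. Contracting each set to a single vertex therefore yields K_{4} as a minor, and since treewidth is minor-monotone, tw(G) ≥ tw(K_{4}) = 3. Therefore the treewidth is 3.

Treewidth 3.
One such decomposition:
Bags: B1 = {b, c, h, i}  B2 = {b, e, h, i}  B3 = {b, d, e, i}  B4 = {d, e, f, i}  B5 = {a, d, e, f}  B6 = {a, d, f, g}
Tree: B1–B2, B2–B3, B3–B4, B4–B5, B5–B6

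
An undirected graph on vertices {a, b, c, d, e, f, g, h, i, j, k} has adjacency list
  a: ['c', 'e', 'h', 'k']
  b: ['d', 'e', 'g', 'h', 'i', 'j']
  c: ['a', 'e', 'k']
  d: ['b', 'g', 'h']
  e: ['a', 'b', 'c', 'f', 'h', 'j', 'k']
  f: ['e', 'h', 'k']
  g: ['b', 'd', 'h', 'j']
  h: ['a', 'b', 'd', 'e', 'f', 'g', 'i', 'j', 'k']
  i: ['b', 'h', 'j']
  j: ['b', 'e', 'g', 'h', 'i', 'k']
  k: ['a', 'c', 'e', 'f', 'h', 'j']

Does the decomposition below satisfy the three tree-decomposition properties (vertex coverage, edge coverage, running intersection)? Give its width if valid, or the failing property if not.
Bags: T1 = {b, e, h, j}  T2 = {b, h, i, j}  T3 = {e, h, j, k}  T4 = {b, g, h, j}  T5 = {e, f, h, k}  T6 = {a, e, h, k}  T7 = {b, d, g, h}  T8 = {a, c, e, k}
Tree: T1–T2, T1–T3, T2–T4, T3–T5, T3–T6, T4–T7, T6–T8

Every vertex of G appears in some bag (union = {a, b, c, d, e, f, g, h, i, j, k}); every edge is covered by a bag; and for each vertex v the set of bags containing v is connected in the bag tree. The decomposition is therefore valid. The largest bag has 4 vertices, so the width is 3.

Yes; width 3.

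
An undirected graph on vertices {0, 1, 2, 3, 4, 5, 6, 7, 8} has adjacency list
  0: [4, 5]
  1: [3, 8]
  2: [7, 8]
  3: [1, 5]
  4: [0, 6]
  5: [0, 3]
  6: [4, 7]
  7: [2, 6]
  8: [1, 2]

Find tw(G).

2

A width-2 tree decomposition is:
Bags: B1 = {0, 4, 6}  B2 = {0, 6, 7}  B3 = {0, 2, 7}  B4 = {0, 2, 8}  B5 = {0, 1, 8}  B6 = {0, 1, 3}  B7 = {0, 3, 5}
Tree: B1–B2, B2–B3, B3–B4, B4–B5, B5–B6, B6–B7
Each bag holds 3 vertices, so the decomposition has width 2, which upper-bounds the treewidth. The edges 0–4–6–7–2–8–1–3–5–0 form a cycle, so G is not a tree and its treewidth is at least 2. Combining the bounds, tw(G) = 2.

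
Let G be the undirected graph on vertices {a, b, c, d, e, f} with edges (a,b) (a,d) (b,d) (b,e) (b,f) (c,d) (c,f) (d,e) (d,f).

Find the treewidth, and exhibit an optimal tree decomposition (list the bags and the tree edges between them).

Treewidth 2.
Bags: B1 = {b, d, e}  B2 = {b, d, f}  B3 = {a, b, d}  B4 = {c, d, f}
Tree: B1–B2, B1–B3, B2–B4

Every bag has size at most 3, so the width is 3 − 1 = 2 and tw(G) ≤ 2. Conversely, {c, d, f} is a clique of size 3, and the vertices of any clique must share a bag in every tree decomposition; so some bag has ≥ 3 vertices and tw(G) ≥ 2. Hence tw(G) = 2 exactly.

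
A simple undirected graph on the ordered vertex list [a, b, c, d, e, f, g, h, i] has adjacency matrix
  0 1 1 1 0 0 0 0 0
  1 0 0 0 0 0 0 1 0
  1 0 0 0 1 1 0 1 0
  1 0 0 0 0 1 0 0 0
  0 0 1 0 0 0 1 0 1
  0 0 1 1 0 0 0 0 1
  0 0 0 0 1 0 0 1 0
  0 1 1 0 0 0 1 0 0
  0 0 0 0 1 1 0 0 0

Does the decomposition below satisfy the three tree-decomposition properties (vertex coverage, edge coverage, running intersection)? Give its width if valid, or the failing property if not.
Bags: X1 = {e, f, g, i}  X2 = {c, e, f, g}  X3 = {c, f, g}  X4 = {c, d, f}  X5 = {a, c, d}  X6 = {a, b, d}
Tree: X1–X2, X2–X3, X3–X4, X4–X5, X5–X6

No — vertex h appears in no bag.

A tree decomposition must satisfy three properties: every vertex lies in some bag; for every edge, both endpoints lie together in some bag; and for every vertex, the bags containing it form a connected subtree. Here vertex h appears in no bag, so the decomposition is invalid.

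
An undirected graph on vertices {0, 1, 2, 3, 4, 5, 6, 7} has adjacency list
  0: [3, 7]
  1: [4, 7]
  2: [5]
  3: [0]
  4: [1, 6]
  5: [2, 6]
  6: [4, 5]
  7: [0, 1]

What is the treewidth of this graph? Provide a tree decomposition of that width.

Treewidth 1.
One optimal decomposition is:
Bags: B1 = {2, 5}  B2 = {5, 6}  B3 = {4, 6}  B4 = {1, 4}  B5 = {1, 7}  B6 = {0, 7}  B7 = {0, 3}
Tree: B1–B2, B2–B3, B3–B4, B4–B5, B5–B6, B6–B7

Each bag holds 2 vertices, so the decomposition has width 1, which upper-bounds the treewidth. Any graph with an edge has treewidth ≥ 1, and G has the edge 2–5. Hence tw(G) = 1 exactly.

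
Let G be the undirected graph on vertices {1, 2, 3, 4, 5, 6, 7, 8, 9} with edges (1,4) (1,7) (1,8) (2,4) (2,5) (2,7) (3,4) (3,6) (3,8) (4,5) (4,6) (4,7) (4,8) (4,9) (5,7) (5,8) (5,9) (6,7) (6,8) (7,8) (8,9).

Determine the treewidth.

3

A width-3 tree decomposition is:
Bags: B1 = {4, 5, 7, 8}  B2 = {4, 6, 7, 8}  B3 = {1, 4, 7, 8}  B4 = {3, 4, 6, 8}  B5 = {4, 5, 8, 9}  B6 = {2, 4, 5, 7}
Tree: B1–B2, B2–B3, B2–B4, B1–B5, B1–B6
Every bag has size at most 4, so the width is 4 − 1 = 3 and tw(G) ≤ 3. Conversely, {4, 5, 8, 9} is a clique of size 4, and the vertices of any clique must share a bag in every tree decomposition; so some bag has ≥ 4 vertices and tw(G) ≥ 3. The upper and lower bounds meet at 3, so that is the treewidth.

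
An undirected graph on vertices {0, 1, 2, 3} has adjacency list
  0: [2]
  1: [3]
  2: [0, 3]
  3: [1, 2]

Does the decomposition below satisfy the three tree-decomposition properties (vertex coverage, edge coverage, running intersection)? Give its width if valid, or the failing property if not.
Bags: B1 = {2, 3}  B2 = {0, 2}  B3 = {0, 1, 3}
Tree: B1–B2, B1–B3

No — bags containing vertex 0 are not connected in the tree.

A tree decomposition must satisfy three properties: every vertex lies in some bag; for every edge, both endpoints lie together in some bag; and for every vertex, the bags containing it form a connected subtree. Here bags containing vertex 0 are not connected in the tree, so the decomposition is invalid.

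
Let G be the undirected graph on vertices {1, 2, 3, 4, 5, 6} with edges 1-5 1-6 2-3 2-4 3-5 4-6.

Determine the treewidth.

A width-2 tree decomposition is:
Bags: B1 = {1, 4, 6}  B2 = {1, 4, 5}  B3 = {3, 4, 5}  B4 = {2, 3, 4}
Tree: B1–B2, B2–B3, B3–B4
The largest bag has 3 vertices, giving width 2; this decomposition certifies tw(G) ≤ 2. For the lower bound, G contains the cycle 4–6–1–5–3–2–4, so G is not a forest; only forests have treewidth ≤ 1, hence tw(G) ≥ 2. Combining the bounds, tw(G) = 2.

2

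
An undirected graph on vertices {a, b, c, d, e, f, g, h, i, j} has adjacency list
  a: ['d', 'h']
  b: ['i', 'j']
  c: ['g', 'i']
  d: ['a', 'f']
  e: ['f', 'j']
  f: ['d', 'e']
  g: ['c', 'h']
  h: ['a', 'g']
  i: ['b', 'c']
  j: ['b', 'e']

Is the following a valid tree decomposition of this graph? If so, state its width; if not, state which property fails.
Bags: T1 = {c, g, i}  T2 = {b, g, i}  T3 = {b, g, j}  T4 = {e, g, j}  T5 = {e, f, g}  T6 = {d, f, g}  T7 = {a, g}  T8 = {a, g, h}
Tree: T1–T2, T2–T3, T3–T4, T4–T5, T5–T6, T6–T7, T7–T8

No — edge (d,a) lies in no bag.

A tree decomposition must satisfy three properties: every vertex lies in some bag; for every edge, both endpoints lie together in some bag; and for every vertex, the bags containing it form a connected subtree. Here edge (d,a) lies in no bag, so the decomposition is invalid.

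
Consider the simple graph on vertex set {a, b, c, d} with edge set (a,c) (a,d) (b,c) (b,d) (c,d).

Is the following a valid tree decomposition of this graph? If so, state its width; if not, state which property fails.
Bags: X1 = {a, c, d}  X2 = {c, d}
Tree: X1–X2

No — vertex b appears in no bag.

A tree decomposition must satisfy three properties: every vertex lies in some bag; for every edge, both endpoints lie together in some bag; and for every vertex, the bags containing it form a connected subtree. Here vertex b appears in no bag, so the decomposition is invalid.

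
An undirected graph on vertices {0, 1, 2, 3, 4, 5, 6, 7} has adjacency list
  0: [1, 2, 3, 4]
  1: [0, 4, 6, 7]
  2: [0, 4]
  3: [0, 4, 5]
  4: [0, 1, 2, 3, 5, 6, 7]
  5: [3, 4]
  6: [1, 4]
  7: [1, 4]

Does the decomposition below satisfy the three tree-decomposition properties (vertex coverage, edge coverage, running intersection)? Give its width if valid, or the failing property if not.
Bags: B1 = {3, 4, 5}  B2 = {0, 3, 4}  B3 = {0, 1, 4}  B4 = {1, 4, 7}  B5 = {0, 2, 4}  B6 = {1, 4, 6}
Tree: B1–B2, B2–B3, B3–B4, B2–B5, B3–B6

Every vertex of G appears in some bag (union = {0, 1, 2, 3, 4, 5, 6, 7}); every edge is covered by a bag; and for each vertex v the set of bags containing v is connected in the bag tree. The decomposition is therefore valid. The largest bag has 3 vertices, so the width is 2.

Yes; width 2.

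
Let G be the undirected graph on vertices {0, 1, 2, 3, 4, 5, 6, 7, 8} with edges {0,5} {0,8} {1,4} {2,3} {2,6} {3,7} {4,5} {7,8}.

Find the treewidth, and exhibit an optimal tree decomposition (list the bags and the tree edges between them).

Treewidth 1.
Bags: B1 = {1, 4}  B2 = {4, 5}  B3 = {0, 5}  B4 = {0, 8}  B5 = {7, 8}  B6 = {3, 7}  B7 = {2, 3}  B8 = {2, 6}
Tree: B1–B2, B2–B3, B3–B4, B4–B5, B5–B6, B6–B7, B7–B8

Every bag has size at most 2, so the width is 2 − 1 = 1 and tw(G) ≤ 1. Since G has at least one edge (e.g. 1–4), it is not an edgeless graph, so tw(G) ≥ 1. Combining the bounds, tw(G) = 1.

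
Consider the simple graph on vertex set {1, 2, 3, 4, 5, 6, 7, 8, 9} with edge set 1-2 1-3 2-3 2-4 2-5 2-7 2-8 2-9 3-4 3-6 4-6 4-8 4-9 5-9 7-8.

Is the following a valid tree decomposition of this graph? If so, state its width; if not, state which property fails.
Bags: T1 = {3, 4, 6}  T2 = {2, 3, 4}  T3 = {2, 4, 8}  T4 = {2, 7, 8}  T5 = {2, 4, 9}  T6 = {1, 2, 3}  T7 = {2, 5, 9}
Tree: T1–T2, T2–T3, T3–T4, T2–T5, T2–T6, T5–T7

Yes; width 2.

Vertex coverage: the bags together contain {1, 2, 3, 4, 5, 6, 7, 8, 9}, the full vertex set. Edge coverage: each edge of G has both endpoints in at least one bag. Running intersection: for every vertex, the bags containing it form a connected subtree. All three properties hold, so this is a valid tree decomposition of width max|bag| − 1 = 2, and hence tw(G) ≤ 2.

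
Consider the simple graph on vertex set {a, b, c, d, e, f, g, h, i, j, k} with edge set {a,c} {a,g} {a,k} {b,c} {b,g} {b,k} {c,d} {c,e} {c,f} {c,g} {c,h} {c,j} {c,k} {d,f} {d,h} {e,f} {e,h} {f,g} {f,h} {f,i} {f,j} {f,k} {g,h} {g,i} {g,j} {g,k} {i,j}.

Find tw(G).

3

A width-3 tree decomposition is:
Bags: B1 = {c, f, g, h}  B2 = {c, f, g, k}  B3 = {b, c, g, k}  B4 = {a, c, g, k}  B5 = {c, f, g, j}  B6 = {c, e, f, h}  B7 = {f, g, i, j}  B8 = {c, d, f, h}
Tree: B1–B2, B2–B3, B2–B4, B1–B5, B1–B6, B5–B7, B6–B8
Every bag has size at most 4, so the width is 4 − 1 = 3 and tw(G) ≤ 3. Conversely, {a, c, g, k} is a clique of size 4, and the vertices of any clique must share a bag in every tree decomposition; so some bag has ≥ 4 vertices and tw(G) ≥ 3. Combining the bounds, tw(G) = 3.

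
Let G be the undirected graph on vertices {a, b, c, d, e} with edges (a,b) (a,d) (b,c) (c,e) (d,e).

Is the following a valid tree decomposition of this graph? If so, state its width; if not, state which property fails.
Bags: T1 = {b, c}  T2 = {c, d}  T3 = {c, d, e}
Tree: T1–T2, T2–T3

A tree decomposition must satisfy three properties: every vertex lies in some bag; for every edge, both endpoints lie together in some bag; and for every vertex, the bags containing it form a connected subtree. Here vertex a appears in no bag, so the decomposition is invalid.

No — vertex a appears in no bag.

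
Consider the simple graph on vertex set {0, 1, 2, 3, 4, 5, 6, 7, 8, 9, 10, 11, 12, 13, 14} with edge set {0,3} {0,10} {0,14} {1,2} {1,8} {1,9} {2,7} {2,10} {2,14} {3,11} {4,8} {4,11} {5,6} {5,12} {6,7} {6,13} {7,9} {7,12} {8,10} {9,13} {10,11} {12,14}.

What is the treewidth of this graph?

A width-3 tree decomposition is:
Bags: B1 = {5, 6, 9, 13}  B2 = {5, 6, 7, 9}  B3 = {5, 7, 9, 12}  B4 = {1, 7, 9, 12}  B5 = {1, 2, 7, 12}  B6 = {1, 2, 12, 14}  B7 = {1, 2, 8, 14}  B8 = {2, 8, 10, 14}  B9 = {0, 8, 10, 14}  B10 = {0, 4, 8, 10}  B11 = {0, 4, 10, 11}  B12 = {0, 3, 4, 11}
Tree: B1–B2, B2–B3, B3–B4, B4–B5, B5–B6, B6–B7, B7–B8, B8–B9, B9–B10, B10–B11, B11–B12
Each bag holds 4 vertices, so the decomposition has width 3, which upper-bounds the treewidth. For the lower bound: the 4 vertex sets {5,6,13}, {9}, {7}, {1,2,12,14} are disjoint, each induces a connected subgraph, and every pair is joined by at least one edge of G. Contracting each set to a single vertex therefore yields K_{4} as a minor, and since treewidth is minor-monotone, tw(G) ≥ tw(K_{4}) = 3. Therefore the treewidth is 3.

3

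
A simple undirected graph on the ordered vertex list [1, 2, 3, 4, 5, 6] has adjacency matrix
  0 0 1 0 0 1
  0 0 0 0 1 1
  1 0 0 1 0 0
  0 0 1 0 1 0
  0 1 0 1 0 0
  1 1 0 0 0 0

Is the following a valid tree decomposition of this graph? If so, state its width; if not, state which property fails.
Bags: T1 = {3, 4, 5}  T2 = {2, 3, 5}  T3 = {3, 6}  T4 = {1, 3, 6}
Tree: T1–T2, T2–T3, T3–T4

A tree decomposition must satisfy three properties: every vertex lies in some bag; for every edge, both endpoints lie together in some bag; and for every vertex, the bags containing it form a connected subtree. Here edge (2,6) lies in no bag, so the decomposition is invalid.

No — edge (2,6) lies in no bag.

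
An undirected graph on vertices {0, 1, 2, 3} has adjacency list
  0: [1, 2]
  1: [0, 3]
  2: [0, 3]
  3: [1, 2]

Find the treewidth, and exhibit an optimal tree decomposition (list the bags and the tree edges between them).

Treewidth 2.
One such decomposition:
Bags: B1 = {0, 1, 2}  B2 = {1, 2, 3}
Tree: B1–B2

The largest bag has 3 vertices, giving width 2; this decomposition certifies tw(G) ≤ 2. For the lower bound, G contains the cycle 1–0–2–3–1, so G is not a forest; only forests have treewidth ≤ 1, hence tw(G) ≥ 2. The upper and lower bounds meet at 2, so that is the treewidth.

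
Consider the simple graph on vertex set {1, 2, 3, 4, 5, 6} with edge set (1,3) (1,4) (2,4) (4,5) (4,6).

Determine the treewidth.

A width-1 tree decomposition is:
Bags: B1 = {2, 4}  B2 = {1, 4}  B3 = {4, 6}  B4 = {1, 3}  B5 = {4, 5}
Tree: B1–B2, B1–B3, B2–B4, B2–B5
Every bag has size at most 2, so the width is 2 − 1 = 1 and tw(G) ≤ 1. Since G has at least one edge (e.g. 4–2), it is not an edgeless graph, so tw(G) ≥ 1. Hence tw(G) = 1 exactly.

1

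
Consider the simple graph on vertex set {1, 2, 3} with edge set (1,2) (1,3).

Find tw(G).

1

A width-1 tree decomposition is:
Bags: B1 = {1, 3}  B2 = {1, 2}
Tree: B1–B2
The largest bag has 2 vertices, giving width 1; this decomposition certifies tw(G) ≤ 1. Any graph with an edge has treewidth ≥ 1, and G has the edge 3–1. The upper and lower bounds meet at 1, so that is the treewidth.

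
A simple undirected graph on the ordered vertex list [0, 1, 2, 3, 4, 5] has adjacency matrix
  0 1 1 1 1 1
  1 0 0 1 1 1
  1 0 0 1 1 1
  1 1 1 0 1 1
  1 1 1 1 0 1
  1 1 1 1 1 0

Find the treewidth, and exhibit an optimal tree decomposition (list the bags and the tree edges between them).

Treewidth 4.
One such decomposition:
Bags: B1 = {0, 1, 3, 4, 5}  B2 = {0, 2, 3, 4, 5}
Tree: B1–B2

Each bag holds 5 vertices, so the decomposition has width 4, which upper-bounds the treewidth. Conversely, {0, 1, 3, 4, 5} is a clique of size 5, and the vertices of any clique must share a bag in every tree decomposition; so some bag has ≥ 5 vertices and tw(G) ≥ 4. Hence tw(G) = 4 exactly.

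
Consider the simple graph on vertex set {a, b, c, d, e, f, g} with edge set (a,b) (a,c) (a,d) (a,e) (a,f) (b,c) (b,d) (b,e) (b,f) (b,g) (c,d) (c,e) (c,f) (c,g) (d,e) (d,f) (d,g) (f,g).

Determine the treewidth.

A width-4 tree decomposition is:
Bags: B1 = {a, b, c, d, e}  B2 = {a, b, c, d, f}  B3 = {b, c, d, f, g}
Tree: B1–B2, B2–B3
The largest bag has 5 vertices, giving width 4; this decomposition certifies tw(G) ≤ 4. On the other hand G contains the 5-clique {a, b, c, d, e}. A clique must lie in a single bag of any decomposition, so no decomposition can have width below 4. Therefore the treewidth is 4.

4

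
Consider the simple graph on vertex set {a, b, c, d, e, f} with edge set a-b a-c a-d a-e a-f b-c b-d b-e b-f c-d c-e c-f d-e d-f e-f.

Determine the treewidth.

5

A width-5 tree decomposition is:
Bags: B1 = {a, b, c, d, e, f}
Tree: (single bag)
A single bag containing all 6 vertices is trivially a valid decomposition of width 5. For the lower bound, the 6 vertices {a, b, c, d, e, f} are pairwise adjacent, and any tree decomposition puts a clique entirely inside one bag — forcing width ≥ 5. Hence tw(G) = 5 exactly.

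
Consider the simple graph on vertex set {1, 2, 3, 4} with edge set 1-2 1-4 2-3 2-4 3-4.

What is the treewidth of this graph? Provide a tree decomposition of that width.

Treewidth 2.
One such decomposition:
Bags: B1 = {1, 2, 4}  B2 = {2, 3, 4}
Tree: B1–B2

Every bag has size at most 3, so the width is 3 − 1 = 2 and tw(G) ≤ 2. For the lower bound, the 3 vertices {1, 2, 4} are pairwise adjacent, and any tree decomposition puts a clique entirely inside one bag — forcing width ≥ 2. Therefore the treewidth is 2.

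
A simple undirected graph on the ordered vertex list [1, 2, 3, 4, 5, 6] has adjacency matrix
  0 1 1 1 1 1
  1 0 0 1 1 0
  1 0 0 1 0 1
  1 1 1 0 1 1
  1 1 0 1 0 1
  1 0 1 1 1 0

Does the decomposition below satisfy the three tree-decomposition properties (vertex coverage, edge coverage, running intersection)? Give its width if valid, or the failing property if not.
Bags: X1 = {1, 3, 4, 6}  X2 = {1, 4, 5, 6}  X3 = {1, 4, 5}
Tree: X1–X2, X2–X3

A tree decomposition must satisfy three properties: every vertex lies in some bag; for every edge, both endpoints lie together in some bag; and for every vertex, the bags containing it form a connected subtree. Here vertex 2 appears in no bag, so the decomposition is invalid.

No — vertex 2 appears in no bag.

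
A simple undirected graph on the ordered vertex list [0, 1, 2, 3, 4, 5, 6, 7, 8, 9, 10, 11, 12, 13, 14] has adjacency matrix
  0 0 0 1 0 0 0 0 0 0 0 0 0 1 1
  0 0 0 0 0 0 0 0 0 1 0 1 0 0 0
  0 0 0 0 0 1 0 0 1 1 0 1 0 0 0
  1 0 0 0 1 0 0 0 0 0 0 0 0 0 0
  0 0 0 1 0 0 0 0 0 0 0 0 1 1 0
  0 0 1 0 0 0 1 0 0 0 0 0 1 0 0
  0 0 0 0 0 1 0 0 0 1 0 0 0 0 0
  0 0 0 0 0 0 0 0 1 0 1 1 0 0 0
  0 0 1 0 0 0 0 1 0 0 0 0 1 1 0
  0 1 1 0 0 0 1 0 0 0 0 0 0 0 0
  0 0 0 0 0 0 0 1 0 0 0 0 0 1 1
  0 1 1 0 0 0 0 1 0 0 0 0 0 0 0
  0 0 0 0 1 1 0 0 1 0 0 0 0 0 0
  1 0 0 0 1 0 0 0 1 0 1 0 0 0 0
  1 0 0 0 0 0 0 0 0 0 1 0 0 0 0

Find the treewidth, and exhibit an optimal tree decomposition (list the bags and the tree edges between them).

Each bag holds 4 vertices, so the decomposition has width 3, which upper-bounds the treewidth. For the lower bound: the 4 vertex sets {1,6,9}, {11}, {2}, {5,7,8,12} are disjoint, each induces a connected subgraph, and every pair is joined by at least one edge of G. Contracting each set to a single vertex therefore yields K_{4} as a minor, and since treewidth is minor-monotone, tw(G) ≥ tw(K_{4}) = 3. Combining the bounds, tw(G) = 3.

Treewidth 3.
One optimal decomposition is:
Bags: B1 = {1, 6, 9, 11}  B2 = {2, 6, 9, 11}  B3 = {2, 5, 6, 11}  B4 = {2, 5, 7, 11}  B5 = {2, 5, 7, 8}  B6 = {5, 7, 8, 12}  B7 = {7, 8, 10, 12}  B8 = {8, 10, 12, 13}  B9 = {4, 10, 12, 13}  B10 = {4, 10, 13, 14}  B11 = {0, 4, 13, 14}  B12 = {0, 3, 4, 14}
Tree: B1–B2, B2–B3, B3–B4, B4–B5, B5–B6, B6–B7, B7–B8, B8–B9, B9–B10, B10–B11, B11–B12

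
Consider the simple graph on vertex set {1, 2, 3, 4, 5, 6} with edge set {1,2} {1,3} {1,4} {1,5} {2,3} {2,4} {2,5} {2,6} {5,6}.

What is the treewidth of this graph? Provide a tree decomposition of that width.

Every bag has size at most 3, so the width is 3 − 1 = 2 and tw(G) ≤ 2. For the lower bound, the 3 vertices {1, 2, 3} are pairwise adjacent, and any tree decomposition puts a clique entirely inside one bag — forcing width ≥ 2. The upper and lower bounds meet at 2, so that is the treewidth.

Treewidth 2.
One optimal decomposition is:
Bags: B1 = {1, 2, 5}  B2 = {1, 2, 4}  B3 = {2, 5, 6}  B4 = {1, 2, 3}
Tree: B1–B2, B1–B3, B1–B4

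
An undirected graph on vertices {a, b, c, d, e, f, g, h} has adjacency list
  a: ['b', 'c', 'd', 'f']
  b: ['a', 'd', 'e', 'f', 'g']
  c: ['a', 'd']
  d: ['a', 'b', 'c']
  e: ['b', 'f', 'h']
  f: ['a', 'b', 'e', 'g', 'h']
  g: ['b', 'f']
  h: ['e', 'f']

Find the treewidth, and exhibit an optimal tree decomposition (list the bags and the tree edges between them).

The largest bag has 3 vertices, giving width 2; this decomposition certifies tw(G) ≤ 2. Conversely, {a, c, d} is a clique of size 3, and the vertices of any clique must share a bag in every tree decomposition; so some bag has ≥ 3 vertices and tw(G) ≥ 2. Therefore the treewidth is 2.

Treewidth 2.
One optimal decomposition is:
Bags: B1 = {a, b, d}  B2 = {a, b, f}  B3 = {b, f, g}  B4 = {a, c, d}  B5 = {b, e, f}  B6 = {e, f, h}
Tree: B1–B2, B2–B3, B1–B4, B3–B5, B5–B6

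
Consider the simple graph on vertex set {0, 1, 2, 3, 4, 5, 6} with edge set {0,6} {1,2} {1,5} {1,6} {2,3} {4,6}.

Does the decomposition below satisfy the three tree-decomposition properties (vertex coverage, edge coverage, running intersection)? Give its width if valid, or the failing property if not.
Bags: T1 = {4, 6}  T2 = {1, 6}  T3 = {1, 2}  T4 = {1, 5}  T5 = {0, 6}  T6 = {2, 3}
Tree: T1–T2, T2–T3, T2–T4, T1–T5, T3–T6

Yes; width 1.

Every vertex of G appears in some bag (union = {0, 1, 2, 3, 4, 5, 6}); every edge is covered by a bag; and for each vertex v the set of bags containing v is connected in the bag tree. The decomposition is therefore valid. The largest bag has 2 vertices, so the width is 1.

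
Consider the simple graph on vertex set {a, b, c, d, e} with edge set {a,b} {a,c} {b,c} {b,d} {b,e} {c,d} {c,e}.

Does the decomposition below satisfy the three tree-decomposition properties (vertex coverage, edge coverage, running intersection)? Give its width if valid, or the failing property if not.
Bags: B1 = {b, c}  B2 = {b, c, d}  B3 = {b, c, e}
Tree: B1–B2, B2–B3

A tree decomposition must satisfy three properties: every vertex lies in some bag; for every edge, both endpoints lie together in some bag; and for every vertex, the bags containing it form a connected subtree. Here vertex a appears in no bag, so the decomposition is invalid.

No — vertex a appears in no bag.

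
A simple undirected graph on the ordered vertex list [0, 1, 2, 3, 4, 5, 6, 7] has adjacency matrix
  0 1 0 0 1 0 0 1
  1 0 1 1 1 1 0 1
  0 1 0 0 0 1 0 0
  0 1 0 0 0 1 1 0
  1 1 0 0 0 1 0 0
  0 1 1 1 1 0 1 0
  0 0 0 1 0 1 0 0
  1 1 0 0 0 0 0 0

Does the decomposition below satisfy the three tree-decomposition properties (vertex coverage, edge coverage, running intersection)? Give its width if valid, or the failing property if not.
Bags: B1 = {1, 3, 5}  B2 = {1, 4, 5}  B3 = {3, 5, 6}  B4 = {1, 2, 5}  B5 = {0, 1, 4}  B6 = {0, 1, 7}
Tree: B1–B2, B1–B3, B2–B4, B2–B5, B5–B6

Yes; width 2.

Every vertex of G appears in some bag (union = {0, 1, 2, 3, 4, 5, 6, 7}); every edge is covered by a bag; and for each vertex v the set of bags containing v is connected in the bag tree. The decomposition is therefore valid. The largest bag has 3 vertices, so the width is 2.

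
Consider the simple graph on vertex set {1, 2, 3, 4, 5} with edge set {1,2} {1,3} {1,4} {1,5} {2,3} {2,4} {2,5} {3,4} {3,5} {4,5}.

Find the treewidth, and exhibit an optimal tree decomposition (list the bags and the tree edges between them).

A single bag containing all 5 vertices is trivially a valid decomposition of width 4. On the other hand G contains the 5-clique {1, 2, 3, 4, 5}. A clique must lie in a single bag of any decomposition, so no decomposition can have width below 4. Combining the bounds, tw(G) = 4.

Treewidth 4.
Bags: B1 = {1, 2, 3, 4, 5}
Tree: (single bag)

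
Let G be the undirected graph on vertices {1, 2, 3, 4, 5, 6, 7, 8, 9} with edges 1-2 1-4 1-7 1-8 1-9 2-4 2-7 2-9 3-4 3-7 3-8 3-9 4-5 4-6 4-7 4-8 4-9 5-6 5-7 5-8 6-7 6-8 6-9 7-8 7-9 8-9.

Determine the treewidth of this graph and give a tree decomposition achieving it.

Each bag holds 5 vertices, so the decomposition has width 4, which upper-bounds the treewidth. For the lower bound, the 5 vertices {1, 4, 7, 8, 9} are pairwise adjacent, and any tree decomposition puts a clique entirely inside one bag — forcing width ≥ 4. Therefore the treewidth is 4.

Treewidth 4.
One such decomposition:
Bags: B1 = {4, 6, 7, 8, 9}  B2 = {4, 5, 6, 7, 8}  B3 = {3, 4, 7, 8, 9}  B4 = {1, 4, 7, 8, 9}  B5 = {1, 2, 4, 7, 9}
Tree: B1–B2, B1–B3, B1–B4, B4–B5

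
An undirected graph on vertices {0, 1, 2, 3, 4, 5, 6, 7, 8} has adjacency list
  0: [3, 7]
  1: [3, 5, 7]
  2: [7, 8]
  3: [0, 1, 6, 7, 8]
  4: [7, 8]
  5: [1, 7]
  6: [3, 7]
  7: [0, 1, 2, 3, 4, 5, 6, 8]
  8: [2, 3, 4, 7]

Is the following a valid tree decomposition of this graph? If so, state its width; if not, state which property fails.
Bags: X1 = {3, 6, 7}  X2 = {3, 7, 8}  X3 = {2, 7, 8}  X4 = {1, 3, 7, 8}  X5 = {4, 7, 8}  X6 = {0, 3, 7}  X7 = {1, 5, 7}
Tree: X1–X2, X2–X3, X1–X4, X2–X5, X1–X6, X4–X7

No — bags containing vertex 8 are not connected in the tree.

A tree decomposition must satisfy three properties: every vertex lies in some bag; for every edge, both endpoints lie together in some bag; and for every vertex, the bags containing it form a connected subtree. Here bags containing vertex 8 are not connected in the tree, so the decomposition is invalid.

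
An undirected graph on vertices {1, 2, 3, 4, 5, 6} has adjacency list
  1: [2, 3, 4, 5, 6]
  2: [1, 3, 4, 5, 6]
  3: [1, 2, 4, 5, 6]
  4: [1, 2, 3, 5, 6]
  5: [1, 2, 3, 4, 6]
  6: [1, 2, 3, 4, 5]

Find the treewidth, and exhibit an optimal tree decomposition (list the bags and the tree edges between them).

Treewidth 5.
Bags: B1 = {1, 2, 3, 4, 5, 6}
Tree: (single bag)

With just one bag of size 6, the width is 6 − 1 = 5, so tw(G) ≤ 5. Conversely, {1, 2, 3, 4, 5, 6} is a clique of size 6, and the vertices of any clique must share a bag in every tree decomposition; so some bag has ≥ 6 vertices and tw(G) ≥ 5. Therefore the treewidth is 5.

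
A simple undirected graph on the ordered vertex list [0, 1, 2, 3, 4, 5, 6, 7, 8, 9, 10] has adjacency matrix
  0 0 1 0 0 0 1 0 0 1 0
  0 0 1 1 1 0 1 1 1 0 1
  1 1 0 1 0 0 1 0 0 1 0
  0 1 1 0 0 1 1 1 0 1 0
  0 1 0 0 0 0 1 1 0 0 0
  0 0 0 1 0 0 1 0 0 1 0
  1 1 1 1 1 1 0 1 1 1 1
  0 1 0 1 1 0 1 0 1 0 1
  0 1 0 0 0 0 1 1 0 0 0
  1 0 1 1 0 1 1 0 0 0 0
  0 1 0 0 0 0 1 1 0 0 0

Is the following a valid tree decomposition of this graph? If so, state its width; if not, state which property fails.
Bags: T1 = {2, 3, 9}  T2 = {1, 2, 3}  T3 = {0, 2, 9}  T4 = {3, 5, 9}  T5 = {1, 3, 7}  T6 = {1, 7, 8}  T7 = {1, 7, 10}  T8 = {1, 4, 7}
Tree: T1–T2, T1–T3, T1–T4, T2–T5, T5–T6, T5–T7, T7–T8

A tree decomposition must satisfy three properties: every vertex lies in some bag; for every edge, both endpoints lie together in some bag; and for every vertex, the bags containing it form a connected subtree. Here vertex 6 appears in no bag, so the decomposition is invalid.

No — vertex 6 appears in no bag.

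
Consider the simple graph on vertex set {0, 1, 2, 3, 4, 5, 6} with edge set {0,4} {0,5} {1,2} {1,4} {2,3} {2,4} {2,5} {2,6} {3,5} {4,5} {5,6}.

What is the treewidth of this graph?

2

A width-2 tree decomposition is:
Bags: B1 = {2, 4, 5}  B2 = {1, 2, 4}  B3 = {2, 5, 6}  B4 = {0, 4, 5}  B5 = {2, 3, 5}
Tree: B1–B2, B1–B3, B1–B4, B1–B5
The largest bag has 3 vertices, giving width 2; this decomposition certifies tw(G) ≤ 2. For the lower bound, the 3 vertices {0, 4, 5} are pairwise adjacent, and any tree decomposition puts a clique entirely inside one bag — forcing width ≥ 2. Hence tw(G) = 2 exactly.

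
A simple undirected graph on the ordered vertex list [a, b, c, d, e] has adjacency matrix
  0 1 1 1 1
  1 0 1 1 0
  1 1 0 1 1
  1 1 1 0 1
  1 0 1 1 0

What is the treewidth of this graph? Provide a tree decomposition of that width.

Each bag holds 4 vertices, so the decomposition has width 3, which upper-bounds the treewidth. On the other hand G contains the 4-clique {a, c, d, e}. A clique must lie in a single bag of any decomposition, so no decomposition can have width below 3. The upper and lower bounds meet at 3, so that is the treewidth.

Treewidth 3.
Bags: B1 = {a, c, d, e}  B2 = {a, b, c, d}
Tree: B1–B2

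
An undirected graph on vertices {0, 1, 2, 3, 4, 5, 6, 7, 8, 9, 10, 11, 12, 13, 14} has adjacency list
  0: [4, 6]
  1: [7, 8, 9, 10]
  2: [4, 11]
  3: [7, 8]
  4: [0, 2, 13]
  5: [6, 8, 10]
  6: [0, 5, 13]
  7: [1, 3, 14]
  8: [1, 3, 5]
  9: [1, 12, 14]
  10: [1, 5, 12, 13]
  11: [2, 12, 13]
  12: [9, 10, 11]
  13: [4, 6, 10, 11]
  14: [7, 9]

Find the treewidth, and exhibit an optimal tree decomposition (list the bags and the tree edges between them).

Every bag has size at most 4, so the width is 4 − 1 = 3 and tw(G) ≤ 3. For the lower bound: the 4 vertex sets {3,7,14}, {9}, {1}, {5,8,10,12} are disjoint, each induces a connected subgraph, and every pair is joined by at least one edge of G. Contracting each set to a single vertex therefore yields K_{4} as a minor, and since treewidth is minor-monotone, tw(G) ≥ tw(K_{4}) = 3. The upper and lower bounds meet at 3, so that is the treewidth.

Treewidth 3.
One such decomposition:
Bags: B1 = {3, 7, 9, 14}  B2 = {1, 3, 7, 9}  B3 = {1, 3, 8, 9}  B4 = {1, 8, 9, 12}  B5 = {1, 8, 10, 12}  B6 = {5, 8, 10, 12}  B7 = {5, 10, 11, 12}  B8 = {5, 10, 11, 13}  B9 = {5, 6, 11, 13}  B10 = {2, 6, 11, 13}  B11 = {2, 4, 6, 13}  B12 = {0, 2, 4, 6}
Tree: B1–B2, B2–B3, B3–B4, B4–B5, B5–B6, B6–B7, B7–B8, B8–B9, B9–B10, B10–B11, B11–B12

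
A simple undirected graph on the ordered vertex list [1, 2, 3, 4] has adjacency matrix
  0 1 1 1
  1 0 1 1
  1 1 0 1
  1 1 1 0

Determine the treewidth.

3

A width-3 tree decomposition is:
Bags: B1 = {1, 2, 3, 4}
Tree: (single bag)
A single bag containing all 4 vertices is trivially a valid decomposition of width 3. On the other hand G contains the 4-clique {1, 2, 3, 4}. A clique must lie in a single bag of any decomposition, so no decomposition can have width below 3. The upper and lower bounds meet at 3, so that is the treewidth.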